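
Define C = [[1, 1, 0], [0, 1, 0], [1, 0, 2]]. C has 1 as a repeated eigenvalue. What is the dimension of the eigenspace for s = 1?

C − 1I = [[0, 1, 0], [0, 0, 0], [1, 0, 1]].
This matrix has rank 2, so its null space has dimension 3 − 2 = 1.

1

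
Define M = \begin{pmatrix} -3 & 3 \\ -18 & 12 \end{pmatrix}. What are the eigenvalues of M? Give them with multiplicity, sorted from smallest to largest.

Characteristic polynomial: p(r) = r^2 - 9r + 18 = (r - 6)(r - 3).
Roots (with multiplicity): 3, 6.

3, 6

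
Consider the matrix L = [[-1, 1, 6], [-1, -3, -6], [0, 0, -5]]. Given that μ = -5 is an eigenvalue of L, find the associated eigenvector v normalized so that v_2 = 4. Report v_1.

L + 5I = [[4, 1, 6], [-1, 2, -6], [0, 0, 0]].
Solving (L + 5I)v = 0 gives the eigenspace spanned by (-4, 4, 2).
With v_2 = 4, v = (-4, 4, 2), so v_1 = -4.

-4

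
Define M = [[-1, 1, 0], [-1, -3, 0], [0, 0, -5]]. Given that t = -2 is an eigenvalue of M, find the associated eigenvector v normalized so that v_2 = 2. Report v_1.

M + 2I = [[1, 1, 0], [-1, -1, 0], [0, 0, -3]].
Solving (M + 2I)v = 0 gives the eigenspace spanned by (-2, 2, 0).
With v_2 = 2, v = (-2, 2, 0), so v_1 = -2.

-2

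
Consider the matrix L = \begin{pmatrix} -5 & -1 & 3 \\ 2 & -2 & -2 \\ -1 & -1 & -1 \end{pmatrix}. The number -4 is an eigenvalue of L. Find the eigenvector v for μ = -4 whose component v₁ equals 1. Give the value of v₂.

-1

L + 4I = [[-1, -1, 3], [2, 2, -2], [-1, -1, 3]].
Solving (L + 4I)v = 0 gives the eigenspace spanned by (1, -1, 0).
With v₁ = 1, v = (1, -1, 0), so v₂ = -1.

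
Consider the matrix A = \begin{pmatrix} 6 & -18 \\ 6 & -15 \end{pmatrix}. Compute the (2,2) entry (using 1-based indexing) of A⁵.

Characteristic polynomial: t^2 + 9t + 18 = (t + 3)(t + 6), so the eigenvalues are -6, -3.
t=-3: eigenvector (2, 1).
t=-6: eigenvector (-3, -2).
P = [[2, -3], [1, -2]], D = diag(-3, -6), P⁻¹ = [[2, -3], [1, -2]].
A⁵ = P·diag(-243, -7776)·P⁻¹ = [[22356, -45198], [15066, -30375]].
The requested entry is -30375.

-30375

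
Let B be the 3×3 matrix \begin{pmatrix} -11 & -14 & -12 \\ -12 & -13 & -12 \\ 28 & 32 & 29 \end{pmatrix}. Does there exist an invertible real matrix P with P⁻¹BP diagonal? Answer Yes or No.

Characteristic polynomial: p(μ) = μ^3 - 5μ^2 - μ + 5 = (μ - 5)(μ - 1)(μ + 1).
All 3 eigenvalues are distinct, so B is diagonalizable.

Yes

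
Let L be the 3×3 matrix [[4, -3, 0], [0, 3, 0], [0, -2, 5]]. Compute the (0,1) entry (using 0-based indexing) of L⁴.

Characteristic polynomial: t^3 - 12t^2 + 47t - 60 = (t - 5)(t - 4)(t - 3), so the eigenvalues are 3, 4, 5.
t=4: eigenvector (1, 0, 0).
t=3: eigenvector (3, 1, 1).
t=5: eigenvector (0, 0, 1).
P = [[1, 3, 0], [0, 1, 0], [0, 1, 1]], D = diag(4, 3, 5), P⁻¹ = [[1, -3, 0], [0, 1, 0], [0, -1, 1]].
L⁴ = P·diag(256, 81, 625)·P⁻¹ = [[256, -525, 0], [0, 81, 0], [0, -544, 625]].
The requested entry is -525.

-525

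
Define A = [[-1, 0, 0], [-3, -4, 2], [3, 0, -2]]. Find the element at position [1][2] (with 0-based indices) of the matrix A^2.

-12

Characteristic polynomial: r^3 + 7r^2 + 14r + 8 = (r + 1)(r + 2)(r + 4), so the eigenvalues are -4, -2, -1.
r=-1: eigenvector (1, 1, 3).
r=-4: eigenvector (0, 1, 0).
r=-2: eigenvector (0, 1, 1).
P = [[1, 0, 0], [1, 1, 1], [3, 0, 1]], D = diag(-1, -4, -2), P⁻¹ = [[1, 0, 0], [2, 1, -1], [-3, 0, 1]].
A² = P·diag(1, 16, 4)·P⁻¹ = [[1, 0, 0], [21, 16, -12], [-9, 0, 4]].
The requested entry is -12.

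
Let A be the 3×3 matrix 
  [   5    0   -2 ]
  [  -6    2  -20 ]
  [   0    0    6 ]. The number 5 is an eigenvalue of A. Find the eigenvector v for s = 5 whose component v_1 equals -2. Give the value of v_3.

A − 5I = [[0, 0, -2], [-6, -3, -20], [0, 0, 1]].
Solving (A − 5I)v = 0 gives the eigenspace spanned by (-2, 4, 0).
With v_1 = -2, v = (-2, 4, 0), so v_3 = 0.

0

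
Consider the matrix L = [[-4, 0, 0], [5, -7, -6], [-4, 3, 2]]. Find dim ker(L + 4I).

L + 4I = [[0, 0, 0], [5, -3, -6], [-4, 3, 6]].
This matrix has rank 2, so its null space has dimension 3 − 2 = 1.

1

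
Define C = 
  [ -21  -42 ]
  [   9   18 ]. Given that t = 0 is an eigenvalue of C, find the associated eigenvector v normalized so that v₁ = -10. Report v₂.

C = [[-21, -42], [9, 18]].
Solving (C)v = 0 gives the eigenspace spanned by (-10, 5).
With v₁ = -10, v = (-10, 5), so v₂ = 5.

5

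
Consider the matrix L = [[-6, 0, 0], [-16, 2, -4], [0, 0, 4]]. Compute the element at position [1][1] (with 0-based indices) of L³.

Characteristic polynomial: t^3 - 28t + 48 = (t - 4)(t - 2)(t + 6), so the eigenvalues are -6, 2, 4.
t=-6: eigenvector (1, 2, 0).
t=2: eigenvector (0, 1, 0).
t=4: eigenvector (0, 2, -1).
P = [[1, 0, 0], [2, 1, 2], [0, 0, -1]], D = diag(-6, 2, 4), P⁻¹ = [[1, 0, 0], [-2, 1, 2], [0, 0, -1]].
L³ = P·diag(-216, 8, 64)·P⁻¹ = [[-216, 0, 0], [-448, 8, -112], [0, 0, 64]].
The requested entry is 8.

8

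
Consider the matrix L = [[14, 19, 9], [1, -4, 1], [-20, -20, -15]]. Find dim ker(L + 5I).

L + 5I = [[19, 19, 9], [1, 1, 1], [-20, -20, -10]].
This matrix has rank 2, so its null space has dimension 3 − 2 = 1.

1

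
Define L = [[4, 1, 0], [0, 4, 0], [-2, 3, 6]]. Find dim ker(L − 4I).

1

L − 4I = [[0, 1, 0], [0, 0, 0], [-2, 3, 2]].
This matrix has rank 2, so its null space has dimension 3 − 2 = 1.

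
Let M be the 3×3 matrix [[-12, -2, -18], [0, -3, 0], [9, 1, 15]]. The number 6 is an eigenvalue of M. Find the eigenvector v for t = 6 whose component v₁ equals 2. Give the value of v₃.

-2

M − 6I = [[-18, -2, -18], [0, -9, 0], [9, 1, 9]].
Solving (M − 6I)v = 0 gives the eigenspace spanned by (2, 0, -2).
With v₁ = 2, v = (2, 0, -2), so v₃ = -2.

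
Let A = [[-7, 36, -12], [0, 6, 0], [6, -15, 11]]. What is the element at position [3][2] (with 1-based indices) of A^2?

Characteristic polynomial: μ^3 - 10μ^2 + 19μ + 30 = (μ - 6)(μ - 5)(μ + 1), so the eigenvalues are -1, 5, 6.
μ=5: eigenvector (1, 0, -1).
μ=6: eigenvector (0, 1, 3).
μ=-1: eigenvector (2, 0, -1).
P = [[1, 0, 2], [0, 1, 0], [-1, 3, -1]], D = diag(5, 6, -1), P⁻¹ = [[-1, 6, -2], [0, 1, 0], [1, -3, 1]].
A² = P·diag(25, 36, 1)·P⁻¹ = [[-23, 144, -48], [0, 36, 0], [24, -39, 49]].
The requested entry is -39.

-39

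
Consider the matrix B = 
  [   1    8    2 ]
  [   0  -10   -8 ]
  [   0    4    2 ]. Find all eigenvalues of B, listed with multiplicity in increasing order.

-6, -2, 1

Characteristic polynomial: p(r) = r^3 + 7r^2 + 4r - 12 = (r - 1)(r + 2)(r + 6).
Roots (with multiplicity): -6, -2, 1.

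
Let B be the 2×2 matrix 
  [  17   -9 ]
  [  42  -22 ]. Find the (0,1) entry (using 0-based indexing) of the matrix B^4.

765

Characteristic polynomial: μ^2 + 5μ + 4 = (μ + 1)(μ + 4), so the eigenvalues are -4, -1.
μ=-1: eigenvector (1, 2).
μ=-4: eigenvector (3, 7).
P = [[1, 3], [2, 7]], D = diag(-1, -4), P⁻¹ = [[7, -3], [-2, 1]].
B⁴ = P·diag(1, 256)·P⁻¹ = [[-1529, 765], [-3570, 1786]].
The requested entry is 765.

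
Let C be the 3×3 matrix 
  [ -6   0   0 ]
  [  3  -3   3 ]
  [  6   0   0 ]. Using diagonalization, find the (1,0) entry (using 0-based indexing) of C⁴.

Characteristic polynomial: λ^3 + 9λ^2 + 18λ = λ(λ + 3)(λ + 6), so the eigenvalues are -6, -3, 0.
λ=-6: eigenvector (1, 0, -1).
λ=-3: eigenvector (0, 1, 0).
λ=0: eigenvector (0, 1, 1).
P = [[1, 0, 0], [0, 1, 1], [-1, 0, 1]], D = diag(-6, -3, 0), P⁻¹ = [[1, 0, 0], [-1, 1, -1], [1, 0, 1]].
C⁴ = P·diag(1296, 81, 0)·P⁻¹ = [[1296, 0, 0], [-81, 81, -81], [-1296, 0, 0]].
The requested entry is -81.

-81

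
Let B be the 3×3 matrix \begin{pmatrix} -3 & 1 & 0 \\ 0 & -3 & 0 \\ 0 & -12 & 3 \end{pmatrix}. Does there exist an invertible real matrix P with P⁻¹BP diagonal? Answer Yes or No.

Characteristic polynomial: p(μ) = μ^3 + 3μ^2 - 9μ - 27 = (μ - 3)(μ + 3)^2.
μ = -3 has algebraic multiplicity 2; rank(B + 3I) = 2, so geometric multiplicity = 1.
Geometric multiplicity < algebraic multiplicity, so B is not diagonalizable.

No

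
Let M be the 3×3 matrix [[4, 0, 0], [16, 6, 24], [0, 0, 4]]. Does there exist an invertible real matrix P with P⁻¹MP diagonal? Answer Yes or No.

Characteristic polynomial: p(r) = r^3 - 14r^2 + 64r - 96 = (r - 6)(r - 4)^2.
r = 4 has algebraic multiplicity 2; rank(M − 4I) = 1, so geometric multiplicity = 2.
Every eigenvalue has geometric = algebraic multiplicity, so M is diagonalizable.

Yes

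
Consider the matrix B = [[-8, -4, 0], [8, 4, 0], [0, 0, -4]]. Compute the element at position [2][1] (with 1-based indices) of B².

Characteristic polynomial: λ^3 + 8λ^2 + 16λ = λ(λ + 4)^2, so the eigenvalues are -4, -4, 0.
λ=-4: eigenvector (0, 0, 1).
λ=-4: eigenvector (-1, 1, 0).
λ=0: eigenvector (-1, 2, 0).
P = [[0, -1, -1], [0, 1, 2], [1, 0, 0]], D = diag(-4, -4, 0), P⁻¹ = [[0, 0, 1], [-2, -1, 0], [1, 1, 0]].
B² = P·diag(16, 16, 0)·P⁻¹ = [[32, 16, 0], [-32, -16, 0], [0, 0, 16]].
The requested entry is -32.

-32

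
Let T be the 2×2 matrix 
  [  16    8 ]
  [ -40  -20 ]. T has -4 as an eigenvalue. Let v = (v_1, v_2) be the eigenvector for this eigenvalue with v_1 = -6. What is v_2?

T + 4I = [[20, 8], [-40, -16]].
Solving (T + 4I)v = 0 gives the eigenspace spanned by (-6, 15).
With v_1 = -6, v = (-6, 15), so v_2 = 15.

15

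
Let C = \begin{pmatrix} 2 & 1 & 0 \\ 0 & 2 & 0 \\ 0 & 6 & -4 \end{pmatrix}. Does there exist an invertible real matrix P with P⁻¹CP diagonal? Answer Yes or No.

No

Characteristic polynomial: p(r) = r^3 - 12r + 16 = (r - 2)^2(r + 4).
r = 2 has algebraic multiplicity 2; rank(C − 2I) = 2, so geometric multiplicity = 1.
Geometric multiplicity < algebraic multiplicity, so C is not diagonalizable.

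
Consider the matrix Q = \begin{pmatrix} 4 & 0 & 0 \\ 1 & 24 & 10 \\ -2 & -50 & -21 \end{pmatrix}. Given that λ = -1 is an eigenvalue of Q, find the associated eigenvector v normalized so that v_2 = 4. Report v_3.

Q + 1I = [[5, 0, 0], [1, 25, 10], [-2, -50, -20]].
Solving (Q + 1I)v = 0 gives the eigenspace spanned by (0, 4, -10).
With v_2 = 4, v = (0, 4, -10), so v_3 = -10.

-10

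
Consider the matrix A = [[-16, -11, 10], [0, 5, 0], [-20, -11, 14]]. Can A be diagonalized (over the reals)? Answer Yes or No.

Yes

Characteristic polynomial: p(r) = r^3 - 3r^2 - 34r + 120 = (r - 5)(r - 4)(r + 6).
All 3 eigenvalues are distinct, so A is diagonalizable.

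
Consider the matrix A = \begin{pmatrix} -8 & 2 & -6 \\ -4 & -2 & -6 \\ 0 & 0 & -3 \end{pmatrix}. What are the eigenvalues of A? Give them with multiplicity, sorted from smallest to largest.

-6, -4, -3

Characteristic polynomial: p(t) = t^3 + 13t^2 + 54t + 72 = (t + 3)(t + 4)(t + 6).
Roots (with multiplicity): -6, -4, -3.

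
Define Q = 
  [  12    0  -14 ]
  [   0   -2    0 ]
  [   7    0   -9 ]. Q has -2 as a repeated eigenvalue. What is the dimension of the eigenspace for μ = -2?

Q + 2I = [[14, 0, -14], [0, 0, 0], [7, 0, -7]].
This matrix has rank 1, so its null space has dimension 3 − 1 = 2.

2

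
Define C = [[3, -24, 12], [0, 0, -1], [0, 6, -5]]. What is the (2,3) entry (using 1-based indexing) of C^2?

Characteristic polynomial: t^3 + 2t^2 - 9t - 18 = (t - 3)(t + 2)(t + 3), so the eigenvalues are -3, -2, 3.
t=3: eigenvector (1, 0, 0).
t=-2: eigenvector (0, 1, 2).
t=-3: eigenvector (-2, 1, 3).
P = [[1, 0, -2], [0, 1, 1], [0, 2, 3]], D = diag(3, -2, -3), P⁻¹ = [[1, -4, 2], [0, 3, -1], [0, -2, 1]].
C² = P·diag(9, 4, 9)·P⁻¹ = [[9, 0, 0], [0, -6, 5], [0, -30, 19]].
The requested entry is 5.

5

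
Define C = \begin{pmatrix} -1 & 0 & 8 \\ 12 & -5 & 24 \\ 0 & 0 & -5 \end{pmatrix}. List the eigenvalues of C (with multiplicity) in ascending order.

-5, -5, -1

Characteristic polynomial: p(μ) = μ^3 + 11μ^2 + 35μ + 25 = (μ + 1)(μ + 5)^2.
Roots (with multiplicity): -5, -5, -1.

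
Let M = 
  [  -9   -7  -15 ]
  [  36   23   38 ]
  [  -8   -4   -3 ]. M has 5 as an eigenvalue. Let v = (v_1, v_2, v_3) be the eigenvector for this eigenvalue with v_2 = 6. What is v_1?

-3

M − 5I = [[-14, -7, -15], [36, 18, 38], [-8, -4, -8]].
Solving (M − 5I)v = 0 gives the eigenspace spanned by (-3, 6, 0).
With v_2 = 6, v = (-3, 6, 0), so v_1 = -3.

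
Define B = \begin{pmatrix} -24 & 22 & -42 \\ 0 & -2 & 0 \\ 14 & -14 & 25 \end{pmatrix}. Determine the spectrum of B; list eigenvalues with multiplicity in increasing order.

Characteristic polynomial: p(μ) = μ^3 + μ^2 - 14μ - 24 = (μ - 4)(μ + 2)(μ + 3).
Roots (with multiplicity): -3, -2, 4.

-3, -2, 4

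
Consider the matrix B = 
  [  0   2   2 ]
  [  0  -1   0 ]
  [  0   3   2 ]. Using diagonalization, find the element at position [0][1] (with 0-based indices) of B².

4

Characteristic polynomial: μ^3 - μ^2 - 2μ = μ(μ - 2)(μ + 1), so the eigenvalues are -1, 0, 2.
μ=0: eigenvector (1, 0, 0).
μ=-1: eigenvector (0, 1, -1).
μ=2: eigenvector (1, 0, 1).
P = [[1, 0, 1], [0, 1, 0], [0, -1, 1]], D = diag(0, -1, 2), P⁻¹ = [[1, -1, -1], [0, 1, 0], [0, 1, 1]].
B² = P·diag(0, 1, 4)·P⁻¹ = [[0, 4, 4], [0, 1, 0], [0, 3, 4]].
The requested entry is 4.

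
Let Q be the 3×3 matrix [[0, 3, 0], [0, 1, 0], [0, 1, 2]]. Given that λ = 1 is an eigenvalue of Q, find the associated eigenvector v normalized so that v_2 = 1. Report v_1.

Q − 1I = [[-1, 3, 0], [0, 0, 0], [0, 1, 1]].
Solving (Q − 1I)v = 0 gives the eigenspace spanned by (3, 1, -1).
With v_2 = 1, v = (3, 1, -1), so v_1 = 3.

3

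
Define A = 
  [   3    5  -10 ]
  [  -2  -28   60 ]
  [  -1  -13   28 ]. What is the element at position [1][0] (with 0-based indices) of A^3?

-38

Characteristic polynomial: s^3 - 3s^2 - 4s + 12 = (s - 3)(s - 2)(s + 2), so the eigenvalues are -2, 2, 3.
s=3: eigenvector (1, -2, -1).
s=2: eigenvector (0, 2, 1).
s=-2: eigenvector (-1, 7, 3).
P = [[1, 0, -1], [-2, 2, 7], [-1, 1, 3]], D = diag(3, 2, -2), P⁻¹ = [[1, 1, -2], [1, -2, 5], [0, 1, -2]].
A³ = P·diag(27, 8, -8)·P⁻¹ = [[27, 35, -70], [-38, -142, 300], [-19, -67, 142]].
The requested entry is -38.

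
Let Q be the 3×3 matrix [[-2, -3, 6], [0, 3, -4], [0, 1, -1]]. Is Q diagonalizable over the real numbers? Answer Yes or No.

Characteristic polynomial: p(λ) = λ^3 - 3λ + 2 = (λ - 1)^2(λ + 2).
λ = 1 has algebraic multiplicity 2; rank(Q − 1I) = 2, so geometric multiplicity = 1.
Geometric multiplicity < algebraic multiplicity, so Q is not diagonalizable.

No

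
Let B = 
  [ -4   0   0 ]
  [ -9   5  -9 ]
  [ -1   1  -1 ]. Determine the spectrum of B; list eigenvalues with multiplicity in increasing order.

Characteristic polynomial: p(t) = t^3 - 12t + 16 = (t - 2)^2(t + 4).
Roots (with multiplicity): -4, 2, 2.

-4, 2, 2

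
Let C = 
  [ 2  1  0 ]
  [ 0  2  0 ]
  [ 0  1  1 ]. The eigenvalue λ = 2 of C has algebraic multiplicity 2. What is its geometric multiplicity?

C − 2I = [[0, 1, 0], [0, 0, 0], [0, 1, -1]].
This matrix has rank 2, so its null space has dimension 3 − 2 = 1.

1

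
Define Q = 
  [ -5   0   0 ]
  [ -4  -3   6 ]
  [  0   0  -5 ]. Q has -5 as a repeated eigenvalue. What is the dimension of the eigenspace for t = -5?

Q + 5I = [[0, 0, 0], [-4, 2, 6], [0, 0, 0]].
This matrix has rank 1, so its null space has dimension 3 − 1 = 2.

2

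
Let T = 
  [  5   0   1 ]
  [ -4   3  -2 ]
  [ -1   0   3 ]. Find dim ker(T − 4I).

T − 4I = [[1, 0, 1], [-4, -1, -2], [-1, 0, -1]].
This matrix has rank 2, so its null space has dimension 3 − 2 = 1.

1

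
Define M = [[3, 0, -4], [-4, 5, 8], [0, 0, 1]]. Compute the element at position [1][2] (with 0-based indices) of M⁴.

2176

Characteristic polynomial: t^3 - 9t^2 + 23t - 15 = (t - 5)(t - 3)(t - 1), so the eigenvalues are 1, 3, 5.
t=1: eigenvector (2, 0, 1).
t=5: eigenvector (0, 1, 0).
t=3: eigenvector (1, 2, 0).
P = [[2, 0, 1], [0, 1, 2], [1, 0, 0]], D = diag(1, 5, 3), P⁻¹ = [[0, 0, 1], [-2, 1, 4], [1, 0, -2]].
M⁴ = P·diag(1, 625, 81)·P⁻¹ = [[81, 0, -160], [-1088, 625, 2176], [0, 0, 1]].
The requested entry is 2176.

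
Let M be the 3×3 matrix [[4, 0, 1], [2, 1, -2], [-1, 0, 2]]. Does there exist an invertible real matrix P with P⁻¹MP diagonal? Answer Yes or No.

Characteristic polynomial: p(t) = t^3 - 7t^2 + 15t - 9 = (t - 3)^2(t - 1).
t = 3 has algebraic multiplicity 2; rank(M − 3I) = 2, so geometric multiplicity = 1.
Geometric multiplicity < algebraic multiplicity, so M is not diagonalizable.

No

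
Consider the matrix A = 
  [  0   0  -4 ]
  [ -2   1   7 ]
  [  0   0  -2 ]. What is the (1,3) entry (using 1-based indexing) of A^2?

Characteristic polynomial: r^3 + r^2 - 2r = r(r - 1)(r + 2), so the eigenvalues are -2, 0, 1.
r=1: eigenvector (0, 1, 0).
r=0: eigenvector (1, 2, 0).
r=-2: eigenvector (2, -1, 1).
P = [[0, 1, 2], [1, 2, -1], [0, 0, 1]], D = diag(1, 0, -2), P⁻¹ = [[-2, 1, 5], [1, 0, -2], [0, 0, 1]].
A² = P·diag(1, 0, 4)·P⁻¹ = [[0, 0, 8], [-2, 1, 1], [0, 0, 4]].
The requested entry is 8.

8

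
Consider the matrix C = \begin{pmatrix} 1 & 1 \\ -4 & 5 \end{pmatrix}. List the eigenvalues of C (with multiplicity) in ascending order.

Characteristic polynomial: p(t) = t^2 - 6t + 9 = (t - 3)^2.
Roots (with multiplicity): 3, 3.

3, 3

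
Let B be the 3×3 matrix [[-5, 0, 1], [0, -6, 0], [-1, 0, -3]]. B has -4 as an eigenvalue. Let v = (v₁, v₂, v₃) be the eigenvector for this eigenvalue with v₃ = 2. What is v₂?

B + 4I = [[-1, 0, 1], [0, -2, 0], [-1, 0, 1]].
Solving (B + 4I)v = 0 gives the eigenspace spanned by (2, 0, 2).
With v₃ = 2, v = (2, 0, 2), so v₂ = 0.

0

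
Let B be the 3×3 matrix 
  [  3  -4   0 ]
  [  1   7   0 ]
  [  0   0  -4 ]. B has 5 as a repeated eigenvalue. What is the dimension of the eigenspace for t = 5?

B − 5I = [[-2, -4, 0], [1, 2, 0], [0, 0, -9]].
This matrix has rank 2, so its null space has dimension 3 − 2 = 1.

1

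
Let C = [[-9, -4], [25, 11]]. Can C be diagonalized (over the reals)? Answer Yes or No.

Characteristic polynomial: p(s) = s^2 - 2s + 1 = (s - 1)^2.
s = 1 has algebraic multiplicity 2; rank(C − 1I) = 1, so geometric multiplicity = 1.
Geometric multiplicity < algebraic multiplicity, so C is not diagonalizable.

No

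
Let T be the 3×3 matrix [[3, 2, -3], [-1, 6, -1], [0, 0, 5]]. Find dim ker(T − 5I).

T − 5I = [[-2, 2, -3], [-1, 1, -1], [0, 0, 0]].
This matrix has rank 2, so its null space has dimension 3 − 2 = 1.

1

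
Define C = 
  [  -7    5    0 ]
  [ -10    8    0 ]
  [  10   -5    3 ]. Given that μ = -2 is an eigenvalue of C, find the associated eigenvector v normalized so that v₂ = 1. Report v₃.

C + 2I = [[-5, 5, 0], [-10, 10, 0], [10, -5, 5]].
Solving (C + 2I)v = 0 gives the eigenspace spanned by (1, 1, -1).
With v₂ = 1, v = (1, 1, -1), so v₃ = -1.

-1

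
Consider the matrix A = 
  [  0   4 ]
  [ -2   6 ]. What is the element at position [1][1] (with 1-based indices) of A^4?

Characteristic polynomial: r^2 - 6r + 8 = (r - 4)(r - 2), so the eigenvalues are 2, 4.
r=4: eigenvector (1, 1).
r=2: eigenvector (-2, -1).
P = [[1, -2], [1, -1]], D = diag(4, 2), P⁻¹ = [[-1, 2], [-1, 1]].
A⁴ = P·diag(256, 16)·P⁻¹ = [[-224, 480], [-240, 496]].
The requested entry is -224.

-224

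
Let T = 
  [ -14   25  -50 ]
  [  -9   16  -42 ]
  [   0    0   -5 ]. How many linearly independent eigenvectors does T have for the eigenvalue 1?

1

T − 1I = [[-15, 25, -50], [-9, 15, -42], [0, 0, -6]].
This matrix has rank 2, so its null space has dimension 3 − 2 = 1.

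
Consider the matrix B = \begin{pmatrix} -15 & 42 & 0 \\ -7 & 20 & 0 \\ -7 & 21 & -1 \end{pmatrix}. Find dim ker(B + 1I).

2

B + 1I = [[-14, 42, 0], [-7, 21, 0], [-7, 21, 0]].
This matrix has rank 1, so its null space has dimension 3 − 1 = 2.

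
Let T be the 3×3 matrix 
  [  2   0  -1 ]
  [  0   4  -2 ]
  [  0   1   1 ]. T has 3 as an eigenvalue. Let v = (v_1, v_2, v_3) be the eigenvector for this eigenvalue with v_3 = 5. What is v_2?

10

T − 3I = [[-1, 0, -1], [0, 1, -2], [0, 1, -2]].
Solving (T − 3I)v = 0 gives the eigenspace spanned by (-5, 10, 5).
With v_3 = 5, v = (-5, 10, 5), so v_2 = 10.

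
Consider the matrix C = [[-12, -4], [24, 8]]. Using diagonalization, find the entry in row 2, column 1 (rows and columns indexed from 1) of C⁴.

Characteristic polynomial: t^2 + 4t = t(t + 4), so the eigenvalues are -4, 0.
t=0: eigenvector (-1, 3).
t=-4: eigenvector (1, -2).
P = [[-1, 1], [3, -2]], D = diag(0, -4), P⁻¹ = [[2, 1], [3, 1]].
C⁴ = P·diag(0, 256)·P⁻¹ = [[768, 256], [-1536, -512]].
The requested entry is -1536.

-1536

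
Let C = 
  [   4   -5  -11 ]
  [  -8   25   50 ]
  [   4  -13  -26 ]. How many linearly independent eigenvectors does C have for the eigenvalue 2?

1

C − 2I = [[2, -5, -11], [-8, 23, 50], [4, -13, -28]].
This matrix has rank 2, so its null space has dimension 3 − 2 = 1.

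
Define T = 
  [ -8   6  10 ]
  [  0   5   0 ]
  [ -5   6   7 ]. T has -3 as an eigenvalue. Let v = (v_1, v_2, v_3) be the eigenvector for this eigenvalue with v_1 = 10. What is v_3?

T + 3I = [[-5, 6, 10], [0, 8, 0], [-5, 6, 10]].
Solving (T + 3I)v = 0 gives the eigenspace spanned by (10, 0, 5).
With v_1 = 10, v = (10, 0, 5), so v_3 = 5.

5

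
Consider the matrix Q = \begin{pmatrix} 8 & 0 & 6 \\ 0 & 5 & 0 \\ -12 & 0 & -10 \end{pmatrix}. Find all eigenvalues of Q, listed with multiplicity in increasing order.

-4, 2, 5

Characteristic polynomial: p(λ) = λ^3 - 3λ^2 - 18λ + 40 = (λ - 5)(λ - 2)(λ + 4).
Roots (with multiplicity): -4, 2, 5.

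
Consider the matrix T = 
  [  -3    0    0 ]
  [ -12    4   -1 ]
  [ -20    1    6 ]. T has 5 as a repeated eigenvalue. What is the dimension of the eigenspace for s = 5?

1

T − 5I = [[-8, 0, 0], [-12, -1, -1], [-20, 1, 1]].
This matrix has rank 2, so its null space has dimension 3 − 2 = 1.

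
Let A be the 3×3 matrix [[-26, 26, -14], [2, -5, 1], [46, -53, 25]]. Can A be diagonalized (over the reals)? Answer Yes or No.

No

Characteristic polynomial: p(μ) = μ^3 + 6μ^2 - 32 = (μ - 2)(μ + 4)^2.
μ = -4 has algebraic multiplicity 2; rank(A + 4I) = 2, so geometric multiplicity = 1.
Geometric multiplicity < algebraic multiplicity, so A is not diagonalizable.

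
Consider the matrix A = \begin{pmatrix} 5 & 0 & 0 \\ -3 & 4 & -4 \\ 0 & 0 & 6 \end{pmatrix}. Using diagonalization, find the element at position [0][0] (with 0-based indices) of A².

Characteristic polynomial: r^3 - 15r^2 + 74r - 120 = (r - 6)(r - 5)(r - 4), so the eigenvalues are 4, 5, 6.
r=5: eigenvector (1, -3, 0).
r=4: eigenvector (0, 1, 0).
r=6: eigenvector (0, -2, 1).
P = [[1, 0, 0], [-3, 1, -2], [0, 0, 1]], D = diag(5, 4, 6), P⁻¹ = [[1, 0, 0], [3, 1, 2], [0, 0, 1]].
A² = P·diag(25, 16, 36)·P⁻¹ = [[25, 0, 0], [-27, 16, -40], [0, 0, 36]].
The requested entry is 25.

25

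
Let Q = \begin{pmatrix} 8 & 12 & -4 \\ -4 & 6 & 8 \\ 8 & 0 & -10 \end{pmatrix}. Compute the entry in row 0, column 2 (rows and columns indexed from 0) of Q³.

Characteristic polynomial: r^3 - 4r^2 - 12r = r(r - 6)(r + 2), so the eigenvalues are -2, 0, 6.
r=0: eigenvector (5, -2, 4).
r=-2: eigenvector (-2, 1, -2).
r=6: eigenvector (2, 0, 1).
P = [[5, -2, 2], [-2, 1, 0], [4, -2, 1]], D = diag(0, -2, 6), P⁻¹ = [[1, -2, -2], [2, -3, -4], [0, 2, 1]].
Q³ = P·diag(0, -8, 216)·P⁻¹ = [[32, 816, 368], [-16, 24, 32], [32, 384, 152]].
The requested entry is 368.

368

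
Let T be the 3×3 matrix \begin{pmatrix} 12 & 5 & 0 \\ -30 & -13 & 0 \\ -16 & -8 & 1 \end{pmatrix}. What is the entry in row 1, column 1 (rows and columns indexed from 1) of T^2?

Characteristic polynomial: λ^3 - 7λ + 6 = (λ - 2)(λ - 1)(λ + 3), so the eigenvalues are -3, 1, 2.
λ=2: eigenvector (1, -2, 0).
λ=1: eigenvector (0, 0, 1).
λ=-3: eigenvector (-1, 3, 2).
P = [[1, 0, -1], [-2, 0, 3], [0, 1, 2]], D = diag(2, 1, -3), P⁻¹ = [[3, 1, 0], [-4, -2, 1], [2, 1, 0]].
T² = P·diag(4, 1, 9)·P⁻¹ = [[-6, -5, 0], [30, 19, 0], [32, 16, 1]].
The requested entry is -6.

-6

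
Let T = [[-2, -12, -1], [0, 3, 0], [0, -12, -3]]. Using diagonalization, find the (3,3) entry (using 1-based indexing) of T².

9

Characteristic polynomial: λ^3 + 2λ^2 - 9λ - 18 = (λ - 3)(λ + 2)(λ + 3), so the eigenvalues are -3, -2, 3.
λ=-2: eigenvector (1, 0, 0).
λ=3: eigenvector (-2, 1, -2).
λ=-3: eigenvector (1, 0, 1).
P = [[1, -2, 1], [0, 1, 0], [0, -2, 1]], D = diag(-2, 3, -3), P⁻¹ = [[1, 0, -1], [0, 1, 0], [0, 2, 1]].
T² = P·diag(4, 9, 9)·P⁻¹ = [[4, 0, 5], [0, 9, 0], [0, 0, 9]].
The requested entry is 9.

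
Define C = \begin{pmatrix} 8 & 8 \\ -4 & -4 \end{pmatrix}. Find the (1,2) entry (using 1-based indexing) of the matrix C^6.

Characteristic polynomial: s^2 - 4s = s(s - 4), so the eigenvalues are 0, 4.
s=0: eigenvector (1, -1).
s=4: eigenvector (2, -1).
P = [[1, 2], [-1, -1]], D = diag(0, 4), P⁻¹ = [[-1, -2], [1, 1]].
C⁶ = P·diag(0, 4096)·P⁻¹ = [[8192, 8192], [-4096, -4096]].
The requested entry is 8192.

8192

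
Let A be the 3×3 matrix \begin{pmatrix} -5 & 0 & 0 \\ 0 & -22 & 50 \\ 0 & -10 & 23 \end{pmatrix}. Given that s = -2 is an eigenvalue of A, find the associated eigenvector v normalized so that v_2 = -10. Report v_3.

A + 2I = [[-3, 0, 0], [0, -20, 50], [0, -10, 25]].
Solving (A + 2I)v = 0 gives the eigenspace spanned by (0, -10, -4).
With v_2 = -10, v = (0, -10, -4), so v_3 = -4.

-4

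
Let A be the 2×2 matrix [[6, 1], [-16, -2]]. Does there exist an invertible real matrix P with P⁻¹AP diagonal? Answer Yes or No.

No

Characteristic polynomial: p(μ) = μ^2 - 4μ + 4 = (μ - 2)^2.
μ = 2 has algebraic multiplicity 2; rank(A − 2I) = 1, so geometric multiplicity = 1.
Geometric multiplicity < algebraic multiplicity, so A is not diagonalizable.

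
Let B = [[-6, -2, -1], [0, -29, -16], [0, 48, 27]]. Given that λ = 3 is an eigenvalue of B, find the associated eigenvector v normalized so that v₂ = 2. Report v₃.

B − 3I = [[-9, -2, -1], [0, -32, -16], [0, 48, 24]].
Solving (B − 3I)v = 0 gives the eigenspace spanned by (0, 2, -4).
With v₂ = 2, v = (0, 2, -4), so v₃ = -4.

-4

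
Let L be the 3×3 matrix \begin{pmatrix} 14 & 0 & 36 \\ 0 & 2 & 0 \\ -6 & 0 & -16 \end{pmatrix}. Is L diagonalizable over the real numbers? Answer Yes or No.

Characteristic polynomial: p(μ) = μ^3 - 12μ + 16 = (μ - 2)^2(μ + 4).
μ = 2 has algebraic multiplicity 2; rank(L − 2I) = 1, so geometric multiplicity = 2.
Every eigenvalue has geometric = algebraic multiplicity, so L is diagonalizable.

Yes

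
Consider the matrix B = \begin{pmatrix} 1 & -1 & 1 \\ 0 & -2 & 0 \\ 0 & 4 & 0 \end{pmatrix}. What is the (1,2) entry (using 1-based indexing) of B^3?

-7

Characteristic polynomial: r^3 + r^2 - 2r = r(r - 1)(r + 2), so the eigenvalues are -2, 0, 1.
r=1: eigenvector (1, 0, 0).
r=-2: eigenvector (1, 1, -2).
r=0: eigenvector (-1, 0, 1).
P = [[1, 1, -1], [0, 1, 0], [0, -2, 1]], D = diag(1, -2, 0), P⁻¹ = [[1, 1, 1], [0, 1, 0], [0, 2, 1]].
B³ = P·diag(1, -8, 0)·P⁻¹ = [[1, -7, 1], [0, -8, 0], [0, 16, 0]].
The requested entry is -7.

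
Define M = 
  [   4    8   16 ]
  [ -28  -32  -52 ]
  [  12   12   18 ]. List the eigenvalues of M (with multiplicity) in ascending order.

Characteristic polynomial: p(μ) = μ^3 + 10μ^2 + 24μ = μ(μ + 4)(μ + 6).
Roots (with multiplicity): -6, -4, 0.

-6, -4, 0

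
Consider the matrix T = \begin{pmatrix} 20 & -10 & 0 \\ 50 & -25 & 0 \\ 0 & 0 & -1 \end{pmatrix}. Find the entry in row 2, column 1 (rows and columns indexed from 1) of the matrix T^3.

Characteristic polynomial: μ^3 + 6μ^2 + 5μ = μ(μ + 1)(μ + 5), so the eigenvalues are -5, -1, 0.
μ=0: eigenvector (1, 2, 0).
μ=-5: eigenvector (2, 5, 0).
μ=-1: eigenvector (0, 0, 1).
P = [[1, 2, 0], [2, 5, 0], [0, 0, 1]], D = diag(0, -5, -1), P⁻¹ = [[5, -2, 0], [-2, 1, 0], [0, 0, 1]].
T³ = P·diag(0, -125, -1)·P⁻¹ = [[500, -250, 0], [1250, -625, 0], [0, 0, -1]].
The requested entry is 1250.

1250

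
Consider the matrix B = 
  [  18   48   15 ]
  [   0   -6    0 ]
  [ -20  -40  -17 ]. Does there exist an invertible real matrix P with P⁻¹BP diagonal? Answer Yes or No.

Characteristic polynomial: p(λ) = λ^3 + 5λ^2 - 12λ - 36 = (λ - 3)(λ + 2)(λ + 6).
All 3 eigenvalues are distinct, so B is diagonalizable.

Yes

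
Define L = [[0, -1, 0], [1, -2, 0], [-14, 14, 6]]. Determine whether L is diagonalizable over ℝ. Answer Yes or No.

No

Characteristic polynomial: p(μ) = μ^3 - 4μ^2 - 11μ - 6 = (μ - 6)(μ + 1)^2.
μ = -1 has algebraic multiplicity 2; rank(L + 1I) = 2, so geometric multiplicity = 1.
Geometric multiplicity < algebraic multiplicity, so L is not diagonalizable.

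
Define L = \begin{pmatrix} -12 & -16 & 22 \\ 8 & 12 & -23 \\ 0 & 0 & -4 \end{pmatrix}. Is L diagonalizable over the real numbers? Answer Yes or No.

No

Characteristic polynomial: p(s) = s^3 + 4s^2 - 16s - 64 = (s - 4)(s + 4)^2.
s = -4 has algebraic multiplicity 2; rank(L + 4I) = 2, so geometric multiplicity = 1.
Geometric multiplicity < algebraic multiplicity, so L is not diagonalizable.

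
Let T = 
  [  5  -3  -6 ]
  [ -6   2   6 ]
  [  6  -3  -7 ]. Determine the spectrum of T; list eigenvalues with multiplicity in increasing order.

-1, -1, 2

Characteristic polynomial: p(s) = s^3 - 3s - 2 = (s - 2)(s + 1)^2.
Roots (with multiplicity): -1, -1, 2.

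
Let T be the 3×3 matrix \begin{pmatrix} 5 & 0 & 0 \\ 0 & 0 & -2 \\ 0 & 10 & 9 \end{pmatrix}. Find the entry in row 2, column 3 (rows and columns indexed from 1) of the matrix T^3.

Characteristic polynomial: s^3 - 14s^2 + 65s - 100 = (s - 5)^2(s - 4), so the eigenvalues are 4, 5, 5.
s=4: eigenvector (0, 1, -2).
s=5: eigenvector (1, 0, 0).
s=5: eigenvector (2, -2, 5).
P = [[0, 1, 2], [1, 0, -2], [-2, 0, 5]], D = diag(4, 5, 5), P⁻¹ = [[0, 5, 2], [1, -4, -2], [0, 2, 1]].
T³ = P·diag(64, 125, 125)·P⁻¹ = [[125, 0, 0], [0, -180, -122], [0, 610, 369]].
The requested entry is -122.

-122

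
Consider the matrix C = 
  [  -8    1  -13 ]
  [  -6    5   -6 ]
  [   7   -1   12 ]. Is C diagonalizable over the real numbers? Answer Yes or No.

No

Characteristic polynomial: p(t) = t^3 - 9t^2 + 15t + 25 = (t - 5)^2(t + 1).
t = 5 has algebraic multiplicity 2; rank(C − 5I) = 2, so geometric multiplicity = 1.
Geometric multiplicity < algebraic multiplicity, so C is not diagonalizable.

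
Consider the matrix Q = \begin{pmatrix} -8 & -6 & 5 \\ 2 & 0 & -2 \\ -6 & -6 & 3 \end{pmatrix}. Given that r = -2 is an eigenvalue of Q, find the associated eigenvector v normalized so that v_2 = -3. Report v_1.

3

Q + 2I = [[-6, -6, 5], [2, 2, -2], [-6, -6, 5]].
Solving (Q + 2I)v = 0 gives the eigenspace spanned by (3, -3, 0).
With v_2 = -3, v = (3, -3, 0), so v_1 = 3.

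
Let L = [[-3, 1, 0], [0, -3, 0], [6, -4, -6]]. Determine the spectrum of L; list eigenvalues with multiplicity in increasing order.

-6, -3, -3

Characteristic polynomial: p(t) = t^3 + 12t^2 + 45t + 54 = (t + 3)^2(t + 6).
Roots (with multiplicity): -6, -3, -3.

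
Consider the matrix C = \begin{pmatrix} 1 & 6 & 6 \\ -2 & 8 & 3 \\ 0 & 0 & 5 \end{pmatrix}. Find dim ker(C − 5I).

2

C − 5I = [[-4, 6, 6], [-2, 3, 3], [0, 0, 0]].
This matrix has rank 1, so its null space has dimension 3 − 1 = 2.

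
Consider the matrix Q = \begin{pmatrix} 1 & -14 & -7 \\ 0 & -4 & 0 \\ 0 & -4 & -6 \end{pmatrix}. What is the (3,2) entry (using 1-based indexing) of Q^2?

Characteristic polynomial: t^3 + 9t^2 + 14t - 24 = (t - 1)(t + 4)(t + 6), so the eigenvalues are -6, -4, 1.
t=-6: eigenvector (1, 0, 1).
t=-4: eigenvector (0, 1, -2).
t=1: eigenvector (1, 0, 0).
P = [[1, 0, 1], [0, 1, 0], [1, -2, 0]], D = diag(-6, -4, 1), P⁻¹ = [[0, 2, 1], [0, 1, 0], [1, -2, -1]].
Q² = P·diag(36, 16, 1)·P⁻¹ = [[1, 70, 35], [0, 16, 0], [0, 40, 36]].
The requested entry is 40.

40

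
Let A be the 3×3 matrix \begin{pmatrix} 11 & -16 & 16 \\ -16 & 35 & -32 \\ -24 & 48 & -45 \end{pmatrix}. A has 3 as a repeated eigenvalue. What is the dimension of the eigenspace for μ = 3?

A − 3I = [[8, -16, 16], [-16, 32, -32], [-24, 48, -48]].
This matrix has rank 1, so its null space has dimension 3 − 1 = 2.

2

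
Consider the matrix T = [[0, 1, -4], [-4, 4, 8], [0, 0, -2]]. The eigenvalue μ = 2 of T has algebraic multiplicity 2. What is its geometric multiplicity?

1

T − 2I = [[-2, 1, -4], [-4, 2, 8], [0, 0, -4]].
This matrix has rank 2, so its null space has dimension 3 − 2 = 1.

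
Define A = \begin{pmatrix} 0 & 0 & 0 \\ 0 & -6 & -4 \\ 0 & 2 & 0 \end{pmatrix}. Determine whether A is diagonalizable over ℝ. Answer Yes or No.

Characteristic polynomial: p(r) = r^3 + 6r^2 + 8r = r(r + 2)(r + 4).
All 3 eigenvalues are distinct, so A is diagonalizable.

Yes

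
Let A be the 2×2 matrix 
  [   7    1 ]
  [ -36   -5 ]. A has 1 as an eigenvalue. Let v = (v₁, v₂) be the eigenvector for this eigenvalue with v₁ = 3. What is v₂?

-18

A − 1I = [[6, 1], [-36, -6]].
Solving (A − 1I)v = 0 gives the eigenspace spanned by (3, -18).
With v₁ = 3, v = (3, -18), so v₂ = -18.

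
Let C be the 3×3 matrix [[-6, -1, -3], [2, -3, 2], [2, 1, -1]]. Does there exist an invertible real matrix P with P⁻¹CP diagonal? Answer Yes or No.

No

Characteristic polynomial: p(t) = t^3 + 10t^2 + 33t + 36 = (t + 3)^2(t + 4).
t = -3 has algebraic multiplicity 2; rank(C + 3I) = 2, so geometric multiplicity = 1.
Geometric multiplicity < algebraic multiplicity, so C is not diagonalizable.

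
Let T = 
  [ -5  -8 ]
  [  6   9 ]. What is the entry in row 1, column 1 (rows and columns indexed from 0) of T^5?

Characteristic polynomial: r^2 - 4r + 3 = (r - 3)(r - 1), so the eigenvalues are 1, 3.
r=3: eigenvector (-1, 1).
r=1: eigenvector (-4, 3).
P = [[-1, -4], [1, 3]], D = diag(3, 1), P⁻¹ = [[3, 4], [-1, -1]].
T⁵ = P·diag(243, 1)·P⁻¹ = [[-725, -968], [726, 969]].
The requested entry is 969.

969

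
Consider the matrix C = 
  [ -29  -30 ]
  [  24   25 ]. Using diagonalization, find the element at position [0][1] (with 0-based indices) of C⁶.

Characteristic polynomial: t^2 + 4t - 5 = (t - 1)(t + 5), so the eigenvalues are -5, 1.
t=-5: eigenvector (5, -4).
t=1: eigenvector (-1, 1).
P = [[5, -1], [-4, 1]], D = diag(-5, 1), P⁻¹ = [[1, 1], [4, 5]].
C⁶ = P·diag(15625, 1)·P⁻¹ = [[78121, 78120], [-62496, -62495]].
The requested entry is 78120.

78120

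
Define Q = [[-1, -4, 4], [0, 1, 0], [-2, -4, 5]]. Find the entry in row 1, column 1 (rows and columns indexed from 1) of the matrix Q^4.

Characteristic polynomial: μ^3 - 5μ^2 + 7μ - 3 = (μ - 3)(μ - 1)^2, so the eigenvalues are 1, 1, 3.
μ=1: eigenvector (2, 0, 1).
μ=1: eigenvector (-2, 1, 0).
μ=3: eigenvector (1, 0, 1).
P = [[2, -2, 1], [0, 1, 0], [1, 0, 1]], D = diag(1, 1, 3), P⁻¹ = [[1, 2, -1], [0, 1, 0], [-1, -2, 2]].
Q⁴ = P·diag(1, 1, 81)·P⁻¹ = [[-79, -160, 160], [0, 1, 0], [-80, -160, 161]].
The requested entry is -79.

-79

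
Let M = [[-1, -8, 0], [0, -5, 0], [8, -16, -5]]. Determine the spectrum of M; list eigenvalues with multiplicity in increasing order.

Characteristic polynomial: p(μ) = μ^3 + 11μ^2 + 35μ + 25 = (μ + 1)(μ + 5)^2.
Roots (with multiplicity): -5, -5, -1.

-5, -5, -1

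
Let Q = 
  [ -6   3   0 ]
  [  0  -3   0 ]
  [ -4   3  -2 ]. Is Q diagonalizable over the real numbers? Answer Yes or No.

Yes

Characteristic polynomial: p(μ) = μ^3 + 11μ^2 + 36μ + 36 = (μ + 2)(μ + 3)(μ + 6).
All 3 eigenvalues are distinct, so Q is diagonalizable.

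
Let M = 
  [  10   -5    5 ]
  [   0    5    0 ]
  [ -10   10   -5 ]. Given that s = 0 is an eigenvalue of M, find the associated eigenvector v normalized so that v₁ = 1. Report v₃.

M = [[10, -5, 5], [0, 5, 0], [-10, 10, -5]].
Solving (M)v = 0 gives the eigenspace spanned by (1, 0, -2).
With v₁ = 1, v = (1, 0, -2), so v₃ = -2.

-2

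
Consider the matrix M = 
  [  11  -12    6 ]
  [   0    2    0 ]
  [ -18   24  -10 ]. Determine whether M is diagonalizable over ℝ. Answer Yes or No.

Yes

Characteristic polynomial: p(t) = t^3 - 3t^2 + 4 = (t - 2)^2(t + 1).
t = 2 has algebraic multiplicity 2; rank(M − 2I) = 1, so geometric multiplicity = 2.
Every eigenvalue has geometric = algebraic multiplicity, so M is diagonalizable.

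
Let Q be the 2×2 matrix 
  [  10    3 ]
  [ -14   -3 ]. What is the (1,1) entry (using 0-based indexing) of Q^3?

Characteristic polynomial: t^2 - 7t + 12 = (t - 4)(t - 3), so the eigenvalues are 3, 4.
t=3: eigenvector (-3, 7).
t=4: eigenvector (1, -2).
P = [[-3, 1], [7, -2]], D = diag(3, 4), P⁻¹ = [[2, 1], [7, 3]].
Q³ = P·diag(27, 64)·P⁻¹ = [[286, 111], [-518, -195]].
The requested entry is -195.

-195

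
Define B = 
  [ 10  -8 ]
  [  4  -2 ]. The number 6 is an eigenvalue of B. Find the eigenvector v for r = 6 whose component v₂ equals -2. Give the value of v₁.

-4

B − 6I = [[4, -8], [4, -8]].
Solving (B − 6I)v = 0 gives the eigenspace spanned by (-4, -2).
With v₂ = -2, v = (-4, -2), so v₁ = -4.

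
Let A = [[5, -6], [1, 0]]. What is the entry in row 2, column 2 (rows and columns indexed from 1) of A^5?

-390

Characteristic polynomial: s^2 - 5s + 6 = (s - 3)(s - 2), so the eigenvalues are 2, 3.
s=3: eigenvector (3, 1).
s=2: eigenvector (2, 1).
P = [[3, 2], [1, 1]], D = diag(3, 2), P⁻¹ = [[1, -2], [-1, 3]].
A⁵ = P·diag(243, 32)·P⁻¹ = [[665, -1266], [211, -390]].
The requested entry is -390.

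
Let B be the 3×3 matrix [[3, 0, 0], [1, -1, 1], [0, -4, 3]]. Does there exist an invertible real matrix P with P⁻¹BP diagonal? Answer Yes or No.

No

Characteristic polynomial: p(s) = s^3 - 5s^2 + 7s - 3 = (s - 3)(s - 1)^2.
s = 1 has algebraic multiplicity 2; rank(B − 1I) = 2, so geometric multiplicity = 1.
Geometric multiplicity < algebraic multiplicity, so B is not diagonalizable.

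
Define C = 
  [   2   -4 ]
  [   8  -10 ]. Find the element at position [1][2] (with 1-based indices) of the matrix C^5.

Characteristic polynomial: λ^2 + 8λ + 12 = (λ + 2)(λ + 6), so the eigenvalues are -6, -2.
λ=-6: eigenvector (-1, -2).
λ=-2: eigenvector (1, 1).
P = [[-1, 1], [-2, 1]], D = diag(-6, -2), P⁻¹ = [[1, -1], [2, -1]].
C⁵ = P·diag(-7776, -32)·P⁻¹ = [[7712, -7744], [15488, -15520]].
The requested entry is -7744.

-7744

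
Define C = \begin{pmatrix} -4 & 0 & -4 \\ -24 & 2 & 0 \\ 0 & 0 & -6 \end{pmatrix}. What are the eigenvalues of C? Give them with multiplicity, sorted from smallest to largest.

Characteristic polynomial: p(λ) = λ^3 + 8λ^2 + 4λ - 48 = (λ - 2)(λ + 4)(λ + 6).
Roots (with multiplicity): -6, -4, 2.

-6, -4, 2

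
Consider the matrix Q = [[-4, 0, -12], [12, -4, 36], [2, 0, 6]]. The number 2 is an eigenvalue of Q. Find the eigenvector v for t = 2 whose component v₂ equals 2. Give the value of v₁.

Q − 2I = [[-6, 0, -12], [12, -6, 36], [2, 0, 4]].
Solving (Q − 2I)v = 0 gives the eigenspace spanned by (-2, 2, 1).
With v₂ = 2, v = (-2, 2, 1), so v₁ = -2.

-2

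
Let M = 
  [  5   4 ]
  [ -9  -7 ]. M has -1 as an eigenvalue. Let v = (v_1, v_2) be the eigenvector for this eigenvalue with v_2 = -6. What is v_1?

M + 1I = [[6, 4], [-9, -6]].
Solving (M + 1I)v = 0 gives the eigenspace spanned by (4, -6).
With v_2 = -6, v = (4, -6), so v_1 = 4.

4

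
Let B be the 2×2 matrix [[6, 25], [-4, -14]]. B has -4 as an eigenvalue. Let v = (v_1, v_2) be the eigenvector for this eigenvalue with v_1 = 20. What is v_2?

B + 4I = [[10, 25], [-4, -10]].
Solving (B + 4I)v = 0 gives the eigenspace spanned by (20, -8).
With v_1 = 20, v = (20, -8), so v_2 = -8.

-8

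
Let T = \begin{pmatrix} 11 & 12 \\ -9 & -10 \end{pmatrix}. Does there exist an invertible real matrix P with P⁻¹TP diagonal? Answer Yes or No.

Characteristic polynomial: p(s) = s^2 - s - 2 = (s - 2)(s + 1).
All 2 eigenvalues are distinct, so T is diagonalizable.

Yes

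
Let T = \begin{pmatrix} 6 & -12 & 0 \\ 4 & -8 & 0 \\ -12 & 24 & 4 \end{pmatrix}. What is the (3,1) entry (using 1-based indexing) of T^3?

-144

Characteristic polynomial: s^3 - 2s^2 - 8s = s(s - 4)(s + 2), so the eigenvalues are -2, 0, 4.
s=4: eigenvector (0, 0, 1).
s=0: eigenvector (2, 1, 0).
s=-2: eigenvector (-3, -2, 2).
P = [[0, 2, -3], [0, 1, -2], [1, 0, 2]], D = diag(4, 0, -2), P⁻¹ = [[-2, 4, 1], [2, -3, 0], [1, -2, 0]].
T³ = P·diag(64, 0, -8)·P⁻¹ = [[24, -48, 0], [16, -32, 0], [-144, 288, 64]].
The requested entry is -144.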